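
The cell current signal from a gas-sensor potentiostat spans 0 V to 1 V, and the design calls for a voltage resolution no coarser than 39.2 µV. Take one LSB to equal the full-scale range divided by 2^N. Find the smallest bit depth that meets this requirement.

Range is 1 V.
Levels needed ≥ 1/39.2 µV = 25510. 2^15 = 32768 suffices, so N_min = 15.

15 bits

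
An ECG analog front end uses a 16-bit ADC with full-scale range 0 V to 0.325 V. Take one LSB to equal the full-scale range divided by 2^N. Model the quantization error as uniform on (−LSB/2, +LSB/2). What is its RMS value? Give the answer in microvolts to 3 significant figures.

Span = 0.325 V.
Step size = 0.325/65536 V = 4.9591 µV.
RMS of a uniform error over width LSB is LSB/√12 = 1.43 µV.

1.43 µV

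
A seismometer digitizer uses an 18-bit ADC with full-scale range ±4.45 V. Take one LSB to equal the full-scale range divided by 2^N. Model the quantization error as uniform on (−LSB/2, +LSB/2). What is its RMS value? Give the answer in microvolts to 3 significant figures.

9.80 µV

Full-scale range = 4.45 V − (-4.45 V) = 8.9 V.
Step size = 8.9/262144 V = 33.951 µV.
V_rms = LSB/√12 = 33.951 µV / √12 = 9.80 µV.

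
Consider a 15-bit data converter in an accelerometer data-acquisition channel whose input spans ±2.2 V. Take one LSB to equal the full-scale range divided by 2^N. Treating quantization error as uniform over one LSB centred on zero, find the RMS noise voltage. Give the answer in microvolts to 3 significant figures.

38.8 µV

Full-scale range = 2.2 V − (-2.2 V) = 4.4 V.
One LSB is 4.4 V / 32768 = 134.28 µV.
For a uniform distribution on [−LSB/2, +LSB/2], V_rms = LSB/√12 = 134.28 µV/3.4641 = 38.8 µV.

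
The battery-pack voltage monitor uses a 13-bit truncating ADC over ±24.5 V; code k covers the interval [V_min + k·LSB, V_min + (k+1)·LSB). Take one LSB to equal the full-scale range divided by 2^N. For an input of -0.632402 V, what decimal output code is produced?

Full-scale range = 24.5 V − (-24.5 V) = 49 V. LSB = 49 V / 2^13 ≈ 5.981 mV.
V_in − V_min = -0.632402 − (-24.5) = 23.867598 V.
Divide by LSB: 23.867598 × 8192/49 = 3990.2727.
Truncating gives code 3990.

3990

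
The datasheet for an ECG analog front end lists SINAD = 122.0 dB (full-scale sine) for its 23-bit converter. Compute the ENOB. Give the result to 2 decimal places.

19.97 bits

ENOB = (SINAD − 1.76) / 6.02 = (122.0 − 1.76) / 6.02 = 120.24 / 6.02 = 19.9734.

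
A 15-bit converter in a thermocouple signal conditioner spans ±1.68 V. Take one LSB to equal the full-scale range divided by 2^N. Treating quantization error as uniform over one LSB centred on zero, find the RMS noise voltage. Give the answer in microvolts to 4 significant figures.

Full-scale range = 1.68 V − (-1.68 V) = 3.36 V.
One LSB is 3.36 V / 32768 = 102.539 µV.
RMS of a uniform error over width LSB is LSB/√12 = 29.60 µV.

29.60 µV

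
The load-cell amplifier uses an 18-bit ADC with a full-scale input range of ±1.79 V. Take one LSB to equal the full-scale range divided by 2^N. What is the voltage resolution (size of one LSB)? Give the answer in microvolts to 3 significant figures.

Span: 1.79 V − (-1.79 V) = 3.58 V.
2^18 = 262144 levels.
LSB = 3.58 V / 2^18 = 13.7 µV.

13.7 µV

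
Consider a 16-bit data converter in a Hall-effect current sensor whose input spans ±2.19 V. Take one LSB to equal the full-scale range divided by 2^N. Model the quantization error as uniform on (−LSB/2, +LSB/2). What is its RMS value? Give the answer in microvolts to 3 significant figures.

19.3 µV

Full-scale range = 2.19 V − (-2.19 V) = 4.38 V.
Step size = 4.38/65536 V = 66.833 µV.
σ_q = LSB/√12 = 66.833 µV/3.4641 = 19.3 µV.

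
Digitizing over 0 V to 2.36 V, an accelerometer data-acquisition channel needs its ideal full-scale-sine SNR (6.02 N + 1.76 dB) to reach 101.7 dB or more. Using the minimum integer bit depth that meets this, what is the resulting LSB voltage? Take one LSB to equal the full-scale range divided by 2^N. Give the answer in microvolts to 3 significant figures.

Range is 2.36 V.
Required N = ⌈(101.7 − 1.76)/6.02⌉ = ⌈16.601⌉ = 17.
LSB = 2.36 V ÷ 2^17 = 2.36/131072 V = 18.0 µV.

18.0 µV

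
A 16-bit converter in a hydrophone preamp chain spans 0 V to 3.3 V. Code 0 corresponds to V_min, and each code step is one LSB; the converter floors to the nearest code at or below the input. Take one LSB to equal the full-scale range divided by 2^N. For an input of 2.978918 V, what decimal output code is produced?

59159

Range is 3.3 V. LSB = 3.3 V / 2^16 ≈ 50.35 µV.
V_in − V_min = 2.978918 − (0) = 2.978918 V.
Divide by LSB: 2.978918 × 65536/3.3 = 59159.5061.
Truncating gives code 59159.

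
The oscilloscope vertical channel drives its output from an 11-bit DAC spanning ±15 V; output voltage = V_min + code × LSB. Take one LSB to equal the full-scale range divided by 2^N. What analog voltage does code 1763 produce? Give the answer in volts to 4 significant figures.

The full-scale span is 15 − (-15) = 30 V. LSB = 30 V / 2^11.
V_out = V_min + code × LSB = -15 V + 1763 × 30 V / 2048
      = -15 V + 25.8252 V = 10.8252 V.

10.83 V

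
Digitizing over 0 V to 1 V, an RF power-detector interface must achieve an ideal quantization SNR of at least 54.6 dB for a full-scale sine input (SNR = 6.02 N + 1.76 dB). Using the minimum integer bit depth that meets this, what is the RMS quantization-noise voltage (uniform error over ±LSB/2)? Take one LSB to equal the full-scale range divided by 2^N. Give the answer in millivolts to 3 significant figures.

Range is 1 V.
Solving 6.02 N ≥ 54.6 − 1.76: N ≥ 8.777. Round up → N = 9.
LSB = 1 V ÷ 2^9 = 1/512 V = 1.9531 mV.
RMS noise = LSB/√12 = 0.564 mV.

0.564 mV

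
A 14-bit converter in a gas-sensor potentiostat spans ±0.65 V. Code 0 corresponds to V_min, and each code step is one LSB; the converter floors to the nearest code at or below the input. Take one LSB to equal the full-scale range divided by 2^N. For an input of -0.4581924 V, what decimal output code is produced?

2417

Range = 0.65 − (-0.65) = 1.3 V. LSB = 1.3 V / 2^14 ≈ 79.35 µV.
V_in − V_min = -0.4581924 − (-0.65) = 0.1918076 V.
Divide by LSB: 0.1918076 × 16384/1.3 = 2417.3659.
Truncating gives code 2417.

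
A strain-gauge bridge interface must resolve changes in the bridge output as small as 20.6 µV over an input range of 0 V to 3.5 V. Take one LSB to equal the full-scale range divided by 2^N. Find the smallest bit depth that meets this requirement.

18 bits

Full-scale range = 3.5 V.
Need 2^N ≥ 3.5 V / 20.6 µV = 169900 → N_min = 18.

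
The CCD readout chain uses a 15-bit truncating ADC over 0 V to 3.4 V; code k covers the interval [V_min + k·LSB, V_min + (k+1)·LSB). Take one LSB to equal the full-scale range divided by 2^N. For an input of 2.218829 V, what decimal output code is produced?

21384

Full-scale range = 3.4 V. LSB = 3.4 V / 2^15 ≈ 103.8 µV.
V_in − V_min = 2.218829 − (0) = 2.218829 V.
Divide by LSB: 2.218829 × 32768/3.4 = 21384.2908.
Truncating gives code 21384.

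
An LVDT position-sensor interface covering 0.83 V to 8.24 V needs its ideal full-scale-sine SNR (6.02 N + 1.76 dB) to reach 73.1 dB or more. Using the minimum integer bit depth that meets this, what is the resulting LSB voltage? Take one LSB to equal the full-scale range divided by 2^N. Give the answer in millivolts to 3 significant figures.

1.81 mV

Span: 8.24 V − (0.83 V) = 7.41 V.
N ≥ (73.1 − 1.76)/6.02 = 11.850 → N_min = 12.
LSB = 7.41 V ÷ 2^12 = 7.41/4096 V = 1.81 mV.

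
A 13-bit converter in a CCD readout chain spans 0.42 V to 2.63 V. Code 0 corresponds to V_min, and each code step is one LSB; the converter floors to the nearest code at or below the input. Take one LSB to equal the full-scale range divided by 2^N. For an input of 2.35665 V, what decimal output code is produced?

Full-scale range = 2.63 V − (0.42 V) = 2.21 V. LSB = 2.21 V / 2^13 ≈ 269.8 µV.
(V_in − V_min) × 2^13/range = (2.35665 − (0.42)) × 8192/2.21 = 7178.750.
Floor → code = 7178.

7178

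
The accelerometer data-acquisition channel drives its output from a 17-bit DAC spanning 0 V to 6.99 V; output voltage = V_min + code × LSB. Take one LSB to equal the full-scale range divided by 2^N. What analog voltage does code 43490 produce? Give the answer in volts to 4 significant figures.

2.319 V

Span = 6.99 V. LSB = 6.99 V / 2^17.
V_out = V_min + code × LSB = 0 V + 43490 × 6.99 V / 131072
      = 0 + 2.31930 = 2.31930 V.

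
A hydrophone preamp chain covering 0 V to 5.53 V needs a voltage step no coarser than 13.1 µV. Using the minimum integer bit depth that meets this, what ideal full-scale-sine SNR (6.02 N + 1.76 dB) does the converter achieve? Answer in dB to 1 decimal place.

Span = 5.53 V.
Need 2^N ≥ 5.53 V / 13.1 µV = 422100 → N_min = 19.
Ideal SNR at N = 19: 6.02·19 + 1.76 = 116.1 dB.

116.1 dB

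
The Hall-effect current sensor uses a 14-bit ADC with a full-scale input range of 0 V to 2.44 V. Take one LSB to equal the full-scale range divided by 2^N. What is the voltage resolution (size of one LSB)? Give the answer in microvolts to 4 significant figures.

Full-scale range = 2.44 V.
Number of codes = 2^14 = 16384.
LSB = 2.44 V ÷ 2^14 = 2.44/16384 V = 148.9 µV.

148.9 µV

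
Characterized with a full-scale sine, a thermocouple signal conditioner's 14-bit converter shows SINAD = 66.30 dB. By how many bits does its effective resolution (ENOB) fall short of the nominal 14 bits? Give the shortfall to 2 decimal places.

ENOB = (SINAD − 1.76)/6.02 = (66.30 − 1.76)/6.02 = 10.7209 bits.
Shortfall = 14 − 10.7209 = 3.2791 bits.

3.28 bits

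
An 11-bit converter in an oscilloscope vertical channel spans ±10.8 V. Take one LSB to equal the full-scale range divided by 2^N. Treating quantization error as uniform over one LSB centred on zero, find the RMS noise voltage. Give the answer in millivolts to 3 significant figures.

3.04 mV

Span: 10.8 V − (-10.8 V) = 21.6 V.
LSB = 21.6 V ÷ 2^11 = 21.6/2048 V = 10.547 mV.
For a uniform distribution on [−LSB/2, +LSB/2], V_rms = LSB/√12 = 10.547 mV/3.4641 = 3.04 mV.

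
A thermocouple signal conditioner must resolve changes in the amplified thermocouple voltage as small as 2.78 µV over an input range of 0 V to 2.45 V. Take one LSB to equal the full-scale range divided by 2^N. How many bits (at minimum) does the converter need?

Span = 2.45 V.
Required number of levels: 2.45/2.78 µV = 881290; smallest N with 2^N ≥ that is 20.

20 bits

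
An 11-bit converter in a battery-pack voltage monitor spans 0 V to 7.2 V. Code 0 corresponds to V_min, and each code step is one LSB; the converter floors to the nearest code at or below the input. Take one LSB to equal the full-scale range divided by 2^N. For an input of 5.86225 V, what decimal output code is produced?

Span = 7.2 V. LSB = 7.2 V / 2^11 ≈ 3.516 mV.
(V_in − V_min) × 2^11/range = (5.86225 − (0)) × 2048/7.2 = 1667.484.
Floor → code = 1667.

1667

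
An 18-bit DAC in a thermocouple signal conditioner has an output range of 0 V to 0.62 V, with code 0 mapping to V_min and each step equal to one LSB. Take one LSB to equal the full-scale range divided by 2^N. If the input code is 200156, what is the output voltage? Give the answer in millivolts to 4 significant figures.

Range is 0.62 V. LSB = 0.62 V / 2^18.
V_out = 0 + 200156 × (0.62/262144) V
      = 0 V + 0.473391 V = 0.473391 V.

473.4 mV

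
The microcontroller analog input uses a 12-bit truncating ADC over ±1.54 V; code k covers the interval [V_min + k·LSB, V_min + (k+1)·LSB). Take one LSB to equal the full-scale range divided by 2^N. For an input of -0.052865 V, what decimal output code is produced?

1977

The full-scale span is 1.54 − (-1.54) = 3.08 V. LSB = 3.08 V / 2^12 ≈ 0.7520 mV.
(V_in − V_min) × 2^12/range = (-0.052865 − (-1.54)) × 4096/3.08 = 1977.696.
Floor → code = 1977.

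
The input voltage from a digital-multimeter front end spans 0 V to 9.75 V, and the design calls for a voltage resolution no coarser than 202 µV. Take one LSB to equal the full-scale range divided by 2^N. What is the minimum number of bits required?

Range is 9.75 V.
Required number of levels: 9.75/202 µV = 48267; smallest N with 2^N ≥ that is 16.

16 bits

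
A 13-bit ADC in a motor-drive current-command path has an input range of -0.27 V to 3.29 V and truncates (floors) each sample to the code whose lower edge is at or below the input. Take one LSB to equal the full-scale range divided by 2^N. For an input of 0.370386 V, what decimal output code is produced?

Full-scale range = 3.29 V − (-0.27 V) = 3.56 V. LSB = 3.56 V / 2^13 ≈ 434.6 µV.
(V_in − V_min) × 2^13/range = (0.370386 − (-0.27)) × 8192/3.56 = 1473.607.
Floor → code = 1473.

1473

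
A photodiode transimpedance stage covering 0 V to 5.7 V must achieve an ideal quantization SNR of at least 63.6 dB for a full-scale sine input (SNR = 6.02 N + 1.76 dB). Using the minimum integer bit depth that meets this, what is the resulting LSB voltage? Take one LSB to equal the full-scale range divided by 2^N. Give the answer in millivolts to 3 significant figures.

2.78 mV

Range is 5.7 V.
N ≥ (63.6 − 1.76)/6.02 = 10.272 → N_min = 11.
LSB = 5.7 V / 2^11 = 2.78 mV.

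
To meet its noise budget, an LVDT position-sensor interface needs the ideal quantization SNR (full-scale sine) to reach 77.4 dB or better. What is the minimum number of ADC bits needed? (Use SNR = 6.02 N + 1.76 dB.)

13 bits

Solving 6.02 N ≥ 77.4 − 1.76: N ≥ 12.565. Round up → N = 13.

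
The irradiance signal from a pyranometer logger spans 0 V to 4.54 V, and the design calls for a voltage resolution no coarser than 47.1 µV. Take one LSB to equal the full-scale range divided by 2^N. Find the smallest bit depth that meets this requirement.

Full-scale range = 4.54 V.
Levels needed ≥ 4.54/47.1 µV = 96390. 2^17 = 131072 suffices, so N_min = 17.

17 bits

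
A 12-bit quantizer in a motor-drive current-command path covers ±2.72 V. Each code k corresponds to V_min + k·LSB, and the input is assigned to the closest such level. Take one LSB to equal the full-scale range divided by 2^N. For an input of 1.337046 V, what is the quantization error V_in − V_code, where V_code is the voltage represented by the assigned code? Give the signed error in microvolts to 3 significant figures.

−376 µV

Range = 2.72 − (-2.72) = 5.44 V. LSB = 5.44 V / 2^12 ≈ 1.328 mV.
Position in LSBs: (1.337046 − (-2.72)) × 4096/5.44 = 3054.7170; rounding gives k = 3055.
V_code = V_min + k × range/2^12 = -2.72 + 3055 × 5.44/4096 = 1.337421875 V.
Error = V_in − V_code = 1.337046 − (1.337421875) = −376 µV.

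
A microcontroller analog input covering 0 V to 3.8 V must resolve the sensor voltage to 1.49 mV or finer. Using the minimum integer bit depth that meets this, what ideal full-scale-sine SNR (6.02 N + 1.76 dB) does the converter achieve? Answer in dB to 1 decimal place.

74.0 dB

Range is 3.8 V.
Required number of levels: 3.8/1.49 mV = 2550.3; smallest N with 2^N ≥ that is 12.
SNR = 6.02 × 12 + 1.76 = 74.00 dB.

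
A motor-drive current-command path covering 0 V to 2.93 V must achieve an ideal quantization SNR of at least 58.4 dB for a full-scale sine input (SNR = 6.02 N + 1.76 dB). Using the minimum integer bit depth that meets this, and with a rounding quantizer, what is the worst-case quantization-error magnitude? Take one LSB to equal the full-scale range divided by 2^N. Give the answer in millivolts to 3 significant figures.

1.43 mV

Full-scale range = 2.93 V.
Required N = ⌈(58.4 − 1.76)/6.02⌉ = ⌈9.409⌉ = 10.
LSB = 2.93 V ÷ 2^10 = 2.93/1024 V = 2.8613 mV.
Max error for round-to-nearest is LSB/2 = 1.43 mV.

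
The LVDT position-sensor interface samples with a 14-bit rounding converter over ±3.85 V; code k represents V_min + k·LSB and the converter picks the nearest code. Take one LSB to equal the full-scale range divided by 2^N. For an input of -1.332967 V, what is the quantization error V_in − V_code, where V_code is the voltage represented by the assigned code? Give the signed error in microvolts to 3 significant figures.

−130 µV

Range = 3.85 − (-3.85) = 7.7 V. LSB = 7.7 V / 2^14 ≈ 470.0 µV.
Position in LSBs: (-1.332967 − (-3.85)) × 16384/7.7 = 5355.7232; rounding gives k = 5356.
V_code = -3.85 + (5356/16384) × 7.7 = -1.3328369141 V.
e = -1.332967 − (-1.3328369141) = −130 µV.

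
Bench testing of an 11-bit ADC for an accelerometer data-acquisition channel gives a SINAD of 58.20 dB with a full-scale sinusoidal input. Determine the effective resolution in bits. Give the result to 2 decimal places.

Inverting SNR = 6.02 N + 1.76: N_eff = (58.20 − 1.76)/6.02 = 9.3754.

9.38 bits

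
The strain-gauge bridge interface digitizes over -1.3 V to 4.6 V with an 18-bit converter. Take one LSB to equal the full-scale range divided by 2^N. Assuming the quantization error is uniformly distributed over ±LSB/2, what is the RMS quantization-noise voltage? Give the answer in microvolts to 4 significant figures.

Full-scale range = 4.6 V − (-1.3 V) = 5.9 V.
Step size = 5.9/262144 V = 22.5067 µV.
V_rms = LSB/√12 = 22.5067 µV / √12 = 6.497 µV.

6.497 µV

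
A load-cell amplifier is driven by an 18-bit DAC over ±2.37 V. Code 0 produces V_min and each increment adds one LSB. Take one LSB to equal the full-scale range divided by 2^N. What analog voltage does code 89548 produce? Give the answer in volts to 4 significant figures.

Full-scale range = 2.37 V − (-2.37 V) = 4.74 V. LSB = 4.74 V / 2^18.
V_out = -2.37 + 89548 × (4.74/262144) V
      = -2.37 V + 1.61918 V = -0.750823 V.

-0.7508 V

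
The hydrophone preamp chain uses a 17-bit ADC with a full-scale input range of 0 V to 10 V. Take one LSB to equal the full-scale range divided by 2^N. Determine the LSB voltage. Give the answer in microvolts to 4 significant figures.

76.29 µV

Full-scale range = 10 V.
2^17 = 131072 levels.
LSB = 10 V ÷ 2^17 = 10/131072 V = 76.29 µV.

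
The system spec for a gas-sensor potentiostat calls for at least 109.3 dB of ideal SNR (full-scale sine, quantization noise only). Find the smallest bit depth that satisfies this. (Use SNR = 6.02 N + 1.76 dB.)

N ≥ (109.3 − 1.76)/6.02 = 17.864 → N_min = 18.

18 bits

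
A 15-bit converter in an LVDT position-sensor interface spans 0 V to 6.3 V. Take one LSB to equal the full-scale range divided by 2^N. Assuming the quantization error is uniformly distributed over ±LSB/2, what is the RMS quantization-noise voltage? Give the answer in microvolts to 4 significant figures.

Span = 6.3 V.
LSB = 6.3 V ÷ 2^15 = 6.3/32768 V = 192.261 µV.
V_rms = LSB/√12 = 192.261 µV / √12 = 55.50 µV.

55.50 µV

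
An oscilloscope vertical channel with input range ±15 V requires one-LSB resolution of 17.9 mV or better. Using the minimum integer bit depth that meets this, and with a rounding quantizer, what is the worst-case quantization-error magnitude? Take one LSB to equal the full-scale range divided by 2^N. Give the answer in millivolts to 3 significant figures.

Full-scale range = 15 V − (-15 V) = 30 V.
30 V / 17.9 mV = 1676. Since 2^10 = 1024 and 2^11 = 2048, N = 11.
One LSB is 30 V / 2048 = 14.648 mV.
Half an LSB is 7.32 mV.

7.32 mV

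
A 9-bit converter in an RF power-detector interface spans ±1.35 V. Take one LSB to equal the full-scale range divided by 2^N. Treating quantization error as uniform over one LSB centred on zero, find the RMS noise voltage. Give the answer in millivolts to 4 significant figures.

Span: 1.35 V − (-1.35 V) = 2.7 V.
LSB = 2.7 V ÷ 2^9 = 2.7/512 V = 5.27344 mV.
V_rms = LSB/√12 = 5.27344 mV / √12 = 1.522 mV.

1.522 mV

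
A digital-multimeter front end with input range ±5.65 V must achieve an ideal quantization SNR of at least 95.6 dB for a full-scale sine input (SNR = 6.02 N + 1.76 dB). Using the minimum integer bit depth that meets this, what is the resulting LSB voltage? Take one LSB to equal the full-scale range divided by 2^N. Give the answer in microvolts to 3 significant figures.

Span: 5.65 V − (-5.65 V) = 11.3 V.
N ≥ (95.6 − 1.76)/6.02 = 15.588 → N_min = 16.
LSB = 11.3 V ÷ 2^16 = 11.3/65536 V = 172 µV.

172 µV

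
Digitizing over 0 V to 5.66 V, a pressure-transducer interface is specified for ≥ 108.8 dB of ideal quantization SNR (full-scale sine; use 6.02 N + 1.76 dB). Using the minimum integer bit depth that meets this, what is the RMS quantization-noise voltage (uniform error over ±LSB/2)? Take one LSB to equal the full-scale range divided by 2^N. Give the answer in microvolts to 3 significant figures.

Range is 5.66 V.
Solving 6.02 N ≥ 108.8 − 1.76: N ≥ 17.781. Round up → N = 18.
Step size = 5.66/262144 V = 21.591 µV.
RMS noise = LSB/√12 = 6.23 µV.

6.23 µV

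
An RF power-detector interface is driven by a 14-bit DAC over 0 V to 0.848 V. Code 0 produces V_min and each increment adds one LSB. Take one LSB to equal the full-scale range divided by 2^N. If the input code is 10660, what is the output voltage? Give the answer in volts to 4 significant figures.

Span = 0.848 V. LSB = 0.848 V / 2^14.
Output = V_min + (10660/16384) × range = 0 + 0.650635 × 0.848 V
      = 0 + 0.551738 = 0.551738 V.

0.5517 V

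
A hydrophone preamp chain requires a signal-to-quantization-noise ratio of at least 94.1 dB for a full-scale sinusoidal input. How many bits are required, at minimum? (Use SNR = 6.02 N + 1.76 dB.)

Required N = ⌈(94.1 − 1.76)/6.02⌉ = ⌈15.339⌉ = 16.

16 bits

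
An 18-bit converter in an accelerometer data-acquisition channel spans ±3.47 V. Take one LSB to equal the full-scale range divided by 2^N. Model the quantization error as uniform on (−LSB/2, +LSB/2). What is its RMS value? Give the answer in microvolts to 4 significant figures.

7.642 µV

Full-scale range = 3.47 V − (-3.47 V) = 6.94 V.
One LSB is 6.94 V / 262144 = 26.4740 µV.
For a uniform distribution on [−LSB/2, +LSB/2], V_rms = LSB/√12 = 26.4740 µV/3.4641 = 7.642 µV.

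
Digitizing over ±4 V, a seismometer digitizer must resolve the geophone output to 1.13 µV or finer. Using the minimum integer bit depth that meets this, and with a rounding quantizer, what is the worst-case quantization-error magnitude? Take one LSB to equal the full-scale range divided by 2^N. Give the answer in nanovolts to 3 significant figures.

477 nV

Span: 4 V − (-4 V) = 8 V.
Required number of levels: 8/1.13 µV = 7.0796e6; smallest N with 2^N ≥ that is 23.
LSB = 8 V / 2^23 = 0.95367 µV.
Max error for round-to-nearest is LSB/2 = 477 nV.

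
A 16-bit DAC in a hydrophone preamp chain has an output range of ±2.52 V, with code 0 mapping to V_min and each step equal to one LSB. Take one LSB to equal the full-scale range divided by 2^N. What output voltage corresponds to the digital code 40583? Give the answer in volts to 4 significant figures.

The full-scale span is 2.52 − (-2.52) = 5.04 V. LSB = 5.04 V / 2^16.
Output = V_min + (40583/65536) × range = -2.52 + 0.619247 × 5.04 V
      = -2.52 + 3.12101 = 0.601007 V.

0.6010 V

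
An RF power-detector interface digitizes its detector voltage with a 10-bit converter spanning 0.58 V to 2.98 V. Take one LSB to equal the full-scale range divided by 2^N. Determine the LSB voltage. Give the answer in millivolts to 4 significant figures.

The full-scale span is 2.98 − (0.58) = 2.4 V.
There are 2^10 = 1024 steps.
Step size = 2.4/1024 V = 2.344 mV.

2.344 mV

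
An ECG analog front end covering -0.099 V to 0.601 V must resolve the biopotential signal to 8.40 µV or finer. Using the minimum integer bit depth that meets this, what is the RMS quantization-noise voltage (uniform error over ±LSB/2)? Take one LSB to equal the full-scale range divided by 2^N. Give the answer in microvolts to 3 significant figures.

Range = 0.601 − (-0.099) = 0.7 V.
0.7 V / 8.40 µV = 83330. Since 2^16 = 65536 and 2^17 = 131072, N = 17.
LSB = 0.7 V / 2^17 = 5.3406 µV.
σ_q = LSB/√12 = 5.3406 µV/3.4641 = 1.54 µV.

1.54 µV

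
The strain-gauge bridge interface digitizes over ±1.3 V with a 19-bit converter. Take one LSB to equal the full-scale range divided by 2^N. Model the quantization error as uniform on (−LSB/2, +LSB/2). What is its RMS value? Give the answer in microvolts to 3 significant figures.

1.43 µV

Span: 1.3 V − (-1.3 V) = 2.6 V.
One LSB is 2.6 V / 524288 = 4.9591 µV.
RMS of a uniform error over width LSB is LSB/√12 = 1.43 µV.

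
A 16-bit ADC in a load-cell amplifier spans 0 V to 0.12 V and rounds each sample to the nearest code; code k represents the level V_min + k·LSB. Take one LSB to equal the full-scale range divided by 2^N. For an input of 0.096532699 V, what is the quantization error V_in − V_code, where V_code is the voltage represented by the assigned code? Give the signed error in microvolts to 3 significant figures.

−0.504 µV

Range is 0.12 V. LSB = 0.12 V / 2^16 ≈ 1.831 µV.
Position in LSBs: (0.096532699 − (0)) × 65536/0.12 = 52719.7247; rounding gives k = 52720.
V_code = V_min + k × range/2^16 = 0 + 52720 × 0.12/65536 = 0.096533203125 V.
e = 0.096532699 − (0.096533203125) = −0.504 µV.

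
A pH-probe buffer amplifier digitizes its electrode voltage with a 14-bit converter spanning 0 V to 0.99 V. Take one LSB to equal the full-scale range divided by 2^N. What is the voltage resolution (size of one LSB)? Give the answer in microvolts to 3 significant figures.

V_FS = 0.99 V.
There are 2^14 = 16384 steps.
LSB = 0.99 V ÷ 2^14 = 0.99/16384 V = 60.4 µV.

60.4 µV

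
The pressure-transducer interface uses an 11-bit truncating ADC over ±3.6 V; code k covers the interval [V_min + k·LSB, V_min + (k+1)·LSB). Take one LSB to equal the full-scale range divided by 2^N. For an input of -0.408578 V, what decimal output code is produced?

907

Full-scale range = 3.6 V − (-3.6 V) = 7.2 V. LSB = 7.2 V / 2^11 ≈ 3.516 mV.
V_in − V_min = -0.408578 − (-3.6) = 3.191422 V.
Divide by LSB: 3.191422 × 2048/7.2 = 907.7823.
Truncating gives code 907.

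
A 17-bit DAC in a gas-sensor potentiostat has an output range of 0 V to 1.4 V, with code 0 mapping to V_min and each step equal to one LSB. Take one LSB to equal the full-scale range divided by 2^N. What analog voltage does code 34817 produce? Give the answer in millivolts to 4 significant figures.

V_FS = 1.4 V. LSB = 1.4 V / 2^17.
Output = V_min + (34817/131072) × range = 0 + 0.265633 × 1.4 V
      = 0 V + 0.371886 V = 0.371886 V.

371.9 mV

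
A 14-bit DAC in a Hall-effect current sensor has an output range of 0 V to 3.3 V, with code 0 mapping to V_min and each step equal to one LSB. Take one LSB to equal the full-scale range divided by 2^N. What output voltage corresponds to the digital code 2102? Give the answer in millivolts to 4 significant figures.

423.4 mV

Range is 3.3 V. LSB = 3.3 V / 2^14.
V_out = 0 + 2102 × (3.3/16384) V
      = 0 V + 0.423376 V = 0.423376 V.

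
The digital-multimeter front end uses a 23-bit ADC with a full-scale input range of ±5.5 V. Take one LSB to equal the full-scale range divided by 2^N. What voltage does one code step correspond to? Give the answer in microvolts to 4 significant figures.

Range = 5.5 − (-5.5) = 11 V.
There are 2^23 = 8388608 steps.
LSB = 11 V / 2^23 = 1.311 µV.

1.311 µV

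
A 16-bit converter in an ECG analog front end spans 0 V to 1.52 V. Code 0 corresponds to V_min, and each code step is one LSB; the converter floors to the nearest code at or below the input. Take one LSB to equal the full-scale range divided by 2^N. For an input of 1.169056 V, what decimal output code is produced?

50404

Span = 1.52 V. LSB = 1.52 V / 2^16 ≈ 23.19 µV.
(V_in − V_min) × 2^16/range = (1.169056 − (0)) × 65536/1.52 = 50404.772.
Floor → code = 50404.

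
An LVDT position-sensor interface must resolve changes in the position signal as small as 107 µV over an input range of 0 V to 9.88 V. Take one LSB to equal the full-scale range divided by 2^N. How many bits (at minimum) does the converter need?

17 bits

Full-scale range = 9.88 V.
Levels needed ≥ 9.88/107 µV = 92340. 2^17 = 131072 suffices, so N_min = 17.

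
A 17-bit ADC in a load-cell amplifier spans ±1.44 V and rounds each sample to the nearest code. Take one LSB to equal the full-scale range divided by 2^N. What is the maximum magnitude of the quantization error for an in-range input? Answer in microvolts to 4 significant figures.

10.99 µV

Full-scale range = 1.44 V − (-1.44 V) = 2.88 V.
LSB = 2.88 V / 2^17 = 21.9727 µV.
Worst-case error for round-to-nearest is half an LSB: 10.99 µV.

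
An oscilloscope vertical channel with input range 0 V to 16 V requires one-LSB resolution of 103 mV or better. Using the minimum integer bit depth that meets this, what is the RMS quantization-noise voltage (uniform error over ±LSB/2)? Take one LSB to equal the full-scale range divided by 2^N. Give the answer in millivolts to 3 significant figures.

Full-scale range = 16 V.
Levels needed ≥ 16/103 mV = 155.3. 2^8 = 256 suffices, so N_min = 8.
LSB = 16 V / 2^8 = 62.500 mV.
σ_q = LSB/√12 = 62.500 mV/3.4641 = 18.0 mV.

18.0 mV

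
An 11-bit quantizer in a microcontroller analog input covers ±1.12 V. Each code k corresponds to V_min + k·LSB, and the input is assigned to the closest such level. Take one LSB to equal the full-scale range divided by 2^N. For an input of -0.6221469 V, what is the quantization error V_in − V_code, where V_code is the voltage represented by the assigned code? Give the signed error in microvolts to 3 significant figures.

Full-scale range = 1.12 V − (-1.12 V) = 2.24 V. LSB = 2.24 V / 2^11 ≈ 1.094 mV.
(V_in − V_min)/LSB = (-0.6221469 − (-1.12)) × 2048/2.24 = 455.1800 → nearest code k = 455.
V_code = V_min + k × range/2^11 = -1.12 + 455 × 2.24/2048 = -0.6223437500 V.
Error = V_in − V_code = -0.6221469 − (-0.6223437500) = +197 µV.

+197 µV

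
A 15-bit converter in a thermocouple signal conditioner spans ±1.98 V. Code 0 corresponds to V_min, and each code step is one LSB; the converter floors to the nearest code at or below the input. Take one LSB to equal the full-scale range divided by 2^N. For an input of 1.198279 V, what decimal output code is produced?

26299

The full-scale span is 1.98 − (-1.98) = 3.96 V. LSB = 3.96 V / 2^15 ≈ 120.8 µV.
V_in − V_min = 1.198279 − (-1.98) = 3.178279 V.
Divide by LSB: 3.178279 × 32768/3.96 = 26299.4561.
Truncating gives code 26299.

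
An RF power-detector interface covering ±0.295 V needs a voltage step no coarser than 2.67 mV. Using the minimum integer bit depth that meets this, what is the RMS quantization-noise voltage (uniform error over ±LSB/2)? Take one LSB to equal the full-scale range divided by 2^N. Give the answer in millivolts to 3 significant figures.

0.665 mV

Full-scale range = 0.295 V − (-0.295 V) = 0.59 V.
Levels needed ≥ 0.59/2.67 mV = 221.0. 2^8 = 256 suffices, so N_min = 8.
Step size = 0.59/256 V = 2.3047 mV.
σ_q = LSB/√12 = 2.3047 mV/3.4641 = 0.665 mV.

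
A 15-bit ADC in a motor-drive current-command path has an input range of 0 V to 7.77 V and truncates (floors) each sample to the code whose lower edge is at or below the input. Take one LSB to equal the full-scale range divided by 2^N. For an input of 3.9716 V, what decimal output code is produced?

V_FS = 7.77 V. LSB = 7.77 V / 2^15 ≈ 237.1 µV.
code = ⌊(V_in − V_min)/LSB⌋ = ⌊(V_in − V_min) × 2^15 / range⌋
     = ⌊(3.9716 − (0)) × 32768 / 7.77⌋ = ⌊3.9716 × 32768/7.77⌋
     = ⌊16749.213⌋ = 16749.

16749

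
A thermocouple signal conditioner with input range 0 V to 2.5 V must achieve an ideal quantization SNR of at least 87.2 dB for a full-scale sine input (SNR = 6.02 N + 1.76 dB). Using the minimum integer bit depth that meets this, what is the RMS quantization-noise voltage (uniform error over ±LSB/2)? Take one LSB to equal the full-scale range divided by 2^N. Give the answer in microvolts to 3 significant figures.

Range is 2.5 V.
6.02 N + 1.76 ≥ 87.2 gives N ≥ 14.193, so the minimum integer is 15.
One LSB is 2.5 V / 32768 = 76.294 µV.
σ_q = LSB/√12 = 76.294 µV/3.4641 = 22.0 µV.

22.0 µV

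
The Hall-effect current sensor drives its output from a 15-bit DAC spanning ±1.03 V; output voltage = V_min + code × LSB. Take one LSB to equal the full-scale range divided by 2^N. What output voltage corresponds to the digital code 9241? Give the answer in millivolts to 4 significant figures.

-449.1 mV

The full-scale span is 1.03 − (-1.03) = 2.06 V. LSB = 2.06 V / 2^15.
V_out = -1.03 + 9241 × (2.06/32768) V
      = -1.03 V + 0.580947 V = -0.449053 V.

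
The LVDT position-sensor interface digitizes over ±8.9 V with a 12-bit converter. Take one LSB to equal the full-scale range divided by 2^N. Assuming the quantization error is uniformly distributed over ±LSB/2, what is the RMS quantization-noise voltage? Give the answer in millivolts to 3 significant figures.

1.25 mV

The full-scale span is 8.9 − (-8.9) = 17.8 V.
LSB = 17.8 V / 2^12 = 4.3457 mV.
RMS of a uniform error over width LSB is LSB/√12 = 1.25 mV.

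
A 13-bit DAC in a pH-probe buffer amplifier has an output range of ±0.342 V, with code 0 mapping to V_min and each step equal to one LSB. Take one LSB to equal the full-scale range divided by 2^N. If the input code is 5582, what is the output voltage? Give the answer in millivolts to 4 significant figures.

124.1 mV

Full-scale range = 0.342 V − (-0.342 V) = 0.684 V. LSB = 0.684 V / 2^13.
V_out = V_min + code × LSB = -0.342 V + 5582 × 0.684 V / 8192
      = -0.342 V + 0.466075 V = 0.124075 V.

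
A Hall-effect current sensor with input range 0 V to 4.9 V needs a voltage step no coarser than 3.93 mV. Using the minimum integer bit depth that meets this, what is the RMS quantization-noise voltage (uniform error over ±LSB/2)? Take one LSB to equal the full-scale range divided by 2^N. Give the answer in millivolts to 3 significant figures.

0.691 mV

Span = 4.9 V.
4.9 V / 3.93 mV = 1247. Since 2^10 = 1024 and 2^11 = 2048, N = 11.
LSB = 4.9 V / 2^11 = 2.3926 mV.
σ_q = LSB/√12 = 2.3926 mV/3.4641 = 0.691 mV.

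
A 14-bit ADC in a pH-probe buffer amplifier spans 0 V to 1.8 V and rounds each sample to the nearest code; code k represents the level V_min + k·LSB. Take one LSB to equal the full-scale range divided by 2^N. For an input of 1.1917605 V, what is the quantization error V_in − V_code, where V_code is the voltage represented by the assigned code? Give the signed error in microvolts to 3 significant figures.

−36.4 µV

Span = 1.8 V. LSB = 1.8 V / 2^14 ≈ 109.9 µV.
(V_in − V_min)/LSB = (1.1917605 − (0)) × 16384/1.8 = 10847.6689 → nearest code k = 10848.
V_code = V_min + k × range/2^14 = 0 + 10848 × 1.8/16384 = 1.1917968750 V.
V_in − V_code = 1.1917605 − (1.1917968750) = −36.4 µV.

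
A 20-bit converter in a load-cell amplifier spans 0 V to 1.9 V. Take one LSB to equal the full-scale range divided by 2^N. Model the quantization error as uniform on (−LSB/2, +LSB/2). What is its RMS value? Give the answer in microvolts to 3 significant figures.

V_FS = 1.9 V.
One LSB is 1.9 V / 1048576 = 1.8120 µV.
σ_q = LSB/√12 = 1.8120 µV/3.4641 = 0.523 µV.

0.523 µV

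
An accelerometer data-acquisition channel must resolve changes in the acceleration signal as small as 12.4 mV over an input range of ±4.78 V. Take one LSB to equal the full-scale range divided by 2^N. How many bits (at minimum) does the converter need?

10 bits

The full-scale span is 4.78 − (-4.78) = 9.56 V.
9.56 V / 12.4 mV = 771.0. Since 2^9 = 512 and 2^10 = 1024, N = 10.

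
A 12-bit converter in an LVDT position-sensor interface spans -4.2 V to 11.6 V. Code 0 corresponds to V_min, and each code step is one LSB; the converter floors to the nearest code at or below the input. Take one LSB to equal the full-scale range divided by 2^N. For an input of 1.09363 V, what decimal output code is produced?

The full-scale span is 11.6 − (-4.2) = 15.8 V. LSB = 15.8 V / 2^12 ≈ 3.857 mV.
code = ⌊(V_in − V_min)/LSB⌋ = ⌊(V_in − V_min) × 2^12 / range⌋
     = ⌊(1.09363 − (-4.2)) × 4096 / 15.8⌋ = ⌊5.29363 × 4096/15.8⌋
     = ⌊1372.323⌋ = 1372.

1372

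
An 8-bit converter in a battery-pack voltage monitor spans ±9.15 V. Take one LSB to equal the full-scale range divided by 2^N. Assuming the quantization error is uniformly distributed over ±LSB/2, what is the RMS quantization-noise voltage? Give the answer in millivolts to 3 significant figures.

20.6 mV

Range = 9.15 − (-9.15) = 18.3 V.
LSB = 18.3 V ÷ 2^8 = 18.3/256 V = 71.484 mV.
RMS of a uniform error over width LSB is LSB/√12 = 20.6 mV.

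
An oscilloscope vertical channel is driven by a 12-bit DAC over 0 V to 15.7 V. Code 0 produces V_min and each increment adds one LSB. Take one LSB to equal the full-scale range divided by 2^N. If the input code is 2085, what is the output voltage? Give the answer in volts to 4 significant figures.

Span = 15.7 V. LSB = 15.7 V / 2^12.
V_out = 0 + 2085 × (15.7/4096) V
      = 0 V + 7.99182 V = 7.99182 V.

7.992 V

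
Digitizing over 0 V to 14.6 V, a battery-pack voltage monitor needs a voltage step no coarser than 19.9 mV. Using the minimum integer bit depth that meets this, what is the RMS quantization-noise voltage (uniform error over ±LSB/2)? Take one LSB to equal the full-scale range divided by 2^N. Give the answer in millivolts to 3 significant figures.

Range is 14.6 V.
Levels needed ≥ 14.6/19.9 mV = 733.7. 2^10 = 1024 suffices, so N_min = 10.
One LSB is 14.6 V / 1024 = 14.258 mV.
V_rms = LSB/√12 = 4.12 mV.

4.12 mV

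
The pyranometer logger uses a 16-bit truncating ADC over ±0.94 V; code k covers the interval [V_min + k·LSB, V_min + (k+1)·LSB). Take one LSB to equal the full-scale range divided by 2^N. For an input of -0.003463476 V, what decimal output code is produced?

32647

The full-scale span is 0.94 − (-0.94) = 1.88 V. LSB = 1.88 V / 2^16 ≈ 28.69 µV.
(V_in − V_min) × 2^16/range = (-0.003463476 − (-0.94)) × 65536/1.88 = 32647.265.
Floor → code = 32647.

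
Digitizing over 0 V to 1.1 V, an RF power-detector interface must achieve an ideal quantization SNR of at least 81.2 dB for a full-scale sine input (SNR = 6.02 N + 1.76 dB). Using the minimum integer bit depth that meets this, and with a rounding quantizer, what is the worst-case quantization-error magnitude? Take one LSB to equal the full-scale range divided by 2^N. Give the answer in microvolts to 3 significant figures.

33.6 µV

V_FS = 1.1 V.
N ≥ (81.2 − 1.76)/6.02 = 13.196 → N_min = 14.
Step size = 1.1/16384 V = 67.139 µV.
|e|_max = LSB/2 = 33.6 µV.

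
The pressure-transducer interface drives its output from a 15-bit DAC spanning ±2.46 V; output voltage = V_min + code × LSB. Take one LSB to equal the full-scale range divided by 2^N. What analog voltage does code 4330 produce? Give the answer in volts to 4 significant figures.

The full-scale span is 2.46 − (-2.46) = 4.92 V. LSB = 4.92 V / 2^15.
V_out = -2.46 + 4330 × (4.92/32768) V
      = -2.46 + 0.650134 = -1.80987 V.

-1.810 V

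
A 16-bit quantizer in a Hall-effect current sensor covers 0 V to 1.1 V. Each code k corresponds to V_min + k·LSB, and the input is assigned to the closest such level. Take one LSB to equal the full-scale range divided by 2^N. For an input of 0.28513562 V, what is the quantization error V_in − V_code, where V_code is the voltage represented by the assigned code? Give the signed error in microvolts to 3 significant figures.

Span = 1.1 V. LSB = 1.1 V / 2^16 ≈ 16.78 µV.
Position in LSBs: (0.28513562 − (0)) × 65536/1.1 = 16987.8618; rounding gives k = 16988.
Reconstructed level: 0 + 16988 × 1.1/65536 V = 0.28513793945 V.
Error = V_in − V_code = 0.28513562 − (0.28513793945) = −2.32 µV.

−2.32 µV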